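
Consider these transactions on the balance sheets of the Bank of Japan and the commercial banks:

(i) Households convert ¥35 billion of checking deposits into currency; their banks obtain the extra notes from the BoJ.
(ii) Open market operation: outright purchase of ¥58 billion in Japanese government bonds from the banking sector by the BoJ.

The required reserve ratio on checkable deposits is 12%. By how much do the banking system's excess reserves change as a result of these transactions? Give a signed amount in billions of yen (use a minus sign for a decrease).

+¥27.2 billion

Currency withdrawal ¥35 billion: reserves −¥35B, deposits −¥35B.
OMO purchase (from banks) ¥58 billion: reserves +¥58B, deposits 0.
Totals: Δreserves = +¥23B, Δdeposits = −¥35B.
Δrequired reserves = 12% × −¥35B = −¥4.2B.
Δexcess reserves = Δreserves − Δrequired = +¥23B − (−¥4.2B) = +¥27.2 billion.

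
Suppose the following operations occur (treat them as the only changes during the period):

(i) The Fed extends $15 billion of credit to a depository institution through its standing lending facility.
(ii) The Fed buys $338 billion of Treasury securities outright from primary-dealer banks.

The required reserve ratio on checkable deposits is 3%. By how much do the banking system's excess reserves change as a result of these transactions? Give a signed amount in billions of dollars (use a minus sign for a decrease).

Discount-window loan $15 billion: reserves +$15B, deposits 0.
OMO purchase (from banks) $338 billion: reserves +$338B, deposits 0.
Totals: Δreserves = +$353B, Δdeposits = 0.
Δrequired reserves = 3% × 0 = 0.
Δexcess reserves = Δreserves − Δrequired = +$353B − (0) = +$353 billion.

+$353 billion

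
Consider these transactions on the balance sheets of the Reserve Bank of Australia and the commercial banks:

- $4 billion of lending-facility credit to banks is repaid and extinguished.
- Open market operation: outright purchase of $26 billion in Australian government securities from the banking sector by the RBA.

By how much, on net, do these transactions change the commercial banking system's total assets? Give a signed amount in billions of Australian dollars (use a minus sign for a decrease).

-$4 billion

RBA balance sheet:
  Assets:      Securities +$26B, Loans to banks −$4B
  Liabilities: Bank reserves +$22B
Commercial banking system:
  Assets:      Reserves at CB +$22B, Securities −$26B
  Liabilities: Borrowings from CB −$4B
Change in total bank assets = -$4 billion.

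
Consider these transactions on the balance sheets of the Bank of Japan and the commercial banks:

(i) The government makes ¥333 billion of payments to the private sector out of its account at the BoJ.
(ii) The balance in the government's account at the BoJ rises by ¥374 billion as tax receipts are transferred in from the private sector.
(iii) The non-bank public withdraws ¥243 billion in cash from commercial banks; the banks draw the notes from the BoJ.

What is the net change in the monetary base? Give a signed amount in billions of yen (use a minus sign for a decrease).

Government spending ¥333 billion: a non-base liability converts back to reserves → +¥333B.
Government account inflow ¥374 billion: reserves shift to a non-base liability → −¥374B.
Currency withdrawal ¥243 billion: just a shift between currency and reserves — both are base money → 0.
Net: 333 − 374 + 0 = -¥41 billion.

-¥41 billion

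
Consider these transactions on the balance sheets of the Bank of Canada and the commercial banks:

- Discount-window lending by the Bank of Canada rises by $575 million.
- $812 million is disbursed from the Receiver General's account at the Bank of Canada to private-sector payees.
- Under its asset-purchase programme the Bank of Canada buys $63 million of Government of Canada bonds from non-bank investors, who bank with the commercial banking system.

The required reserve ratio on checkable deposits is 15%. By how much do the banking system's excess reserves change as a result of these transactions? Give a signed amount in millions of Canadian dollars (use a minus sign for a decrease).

+$1318.75 million

Discount-window loan $575 million: reserves +$575M, deposits 0.
Government spending $812 million: reserves +$812M, deposits +$812M.
Asset purchase (from non-banks) $63 million: reserves +$63M, deposits +$63M.
Totals: Δreserves = +$1450M, Δdeposits = +$875M.
Δrequired reserves = 15% × +$875M = +$131.25M.
Δexcess reserves = Δreserves − Δrequired = +$1450M − (+$131.25M) = +$1318.75 million.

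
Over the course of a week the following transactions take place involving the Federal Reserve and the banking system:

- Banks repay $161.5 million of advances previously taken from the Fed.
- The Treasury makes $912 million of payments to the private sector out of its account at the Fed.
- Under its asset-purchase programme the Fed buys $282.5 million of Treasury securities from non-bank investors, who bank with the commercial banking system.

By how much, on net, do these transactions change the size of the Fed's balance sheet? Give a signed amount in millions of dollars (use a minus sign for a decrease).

Discount-window repayment $161.5 million: a Fed asset is shed → −$161.5M.
Government spending $912 million: only the composition of liabilities changes → 0.
Asset purchase (from non-banks) $282.5 million: a Fed asset is acquired → +$282.5M.
Net: −161.5 + 0 + 282.5 = +$121 million.

+$121 million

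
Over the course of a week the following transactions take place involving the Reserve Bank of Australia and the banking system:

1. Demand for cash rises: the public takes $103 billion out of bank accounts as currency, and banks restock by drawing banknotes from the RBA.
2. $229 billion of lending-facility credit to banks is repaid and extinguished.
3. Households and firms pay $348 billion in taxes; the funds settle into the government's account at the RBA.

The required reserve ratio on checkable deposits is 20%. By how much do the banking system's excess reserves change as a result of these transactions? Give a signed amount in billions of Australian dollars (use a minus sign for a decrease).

Currency withdrawal $103 billion: reserves −$103B, deposits −$103B.
Discount-window repayment $229 billion: reserves −$229B, deposits 0.
Government account inflow $348 billion: reserves −$348B, deposits −$348B.
Totals: Δreserves = −$680B, Δdeposits = −$451B.
Δrequired reserves = 20% × −$451B = −$90.2B.
Δexcess reserves = Δreserves − Δrequired = −$680B − (−$90.2B) = -$589.8 billion.

-$589.8 billion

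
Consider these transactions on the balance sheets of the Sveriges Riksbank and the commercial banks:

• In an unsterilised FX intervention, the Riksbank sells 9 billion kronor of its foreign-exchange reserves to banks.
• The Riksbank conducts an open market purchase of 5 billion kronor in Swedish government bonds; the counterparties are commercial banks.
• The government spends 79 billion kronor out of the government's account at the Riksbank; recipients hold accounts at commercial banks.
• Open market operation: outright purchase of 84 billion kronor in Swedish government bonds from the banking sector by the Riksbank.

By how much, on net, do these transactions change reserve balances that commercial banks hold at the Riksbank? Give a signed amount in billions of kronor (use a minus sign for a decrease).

+159 billion

Riksbank balance sheet:
  Assets:      Securities +89B, Foreign assets −9B
  Liabilities: Bank reserves +159B, Government deposits −79B
So the change in reserve balances that commercial banks hold at the Riksbank is +159 billion.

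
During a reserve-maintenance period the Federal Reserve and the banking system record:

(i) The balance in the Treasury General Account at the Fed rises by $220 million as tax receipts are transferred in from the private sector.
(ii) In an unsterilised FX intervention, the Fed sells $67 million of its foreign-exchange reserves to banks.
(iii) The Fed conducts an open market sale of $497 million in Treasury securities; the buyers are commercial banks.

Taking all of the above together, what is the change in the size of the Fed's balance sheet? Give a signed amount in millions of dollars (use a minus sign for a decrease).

Government account inflow $220 million: only the composition of liabilities changes → 0.
FX sale $67 million: a Fed asset is shed → −$67M.
OMO sale (to banks) $497 million: a Fed asset is shed → −$497M.
Net: 0 − 67 − 497 = -$564 million.

-$564 million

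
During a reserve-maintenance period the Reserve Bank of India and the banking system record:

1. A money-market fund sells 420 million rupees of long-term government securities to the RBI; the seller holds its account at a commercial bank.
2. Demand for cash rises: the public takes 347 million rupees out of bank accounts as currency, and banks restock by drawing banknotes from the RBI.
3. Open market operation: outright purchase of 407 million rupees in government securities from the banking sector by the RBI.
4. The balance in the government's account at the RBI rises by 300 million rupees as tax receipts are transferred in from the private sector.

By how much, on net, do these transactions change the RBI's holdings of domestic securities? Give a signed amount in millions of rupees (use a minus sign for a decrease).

Asset purchase (from non-banks) 420 million rupees: securities added to the RBI's portfolio → +420M.
Currency withdrawal 347 million rupees: the RBI's securities portfolio is untouched → 0.
OMO purchase (from banks) 407 million rupees: securities added to the RBI's portfolio → +407M.
Government account inflow 300 million rupees: the RBI's securities portfolio is untouched → 0.
Net: 420 + 0 + 407 + 0 = +827 million.

+827 million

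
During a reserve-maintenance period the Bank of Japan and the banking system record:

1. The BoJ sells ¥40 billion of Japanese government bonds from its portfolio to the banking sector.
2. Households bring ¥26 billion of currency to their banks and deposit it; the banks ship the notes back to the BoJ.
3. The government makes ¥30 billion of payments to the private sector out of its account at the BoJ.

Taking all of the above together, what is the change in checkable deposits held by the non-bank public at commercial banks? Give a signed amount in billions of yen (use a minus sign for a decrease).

OMO sale (to banks) ¥40 billion: the counterparty is a bank, so public deposits are unchanged → 0.
Currency deposit ¥26 billion: non-bank counterparties' bank balances rise → +¥26B.
Government spending ¥30 billion: non-bank counterparties' bank balances rise → +¥30B.
Net: 0 + 26 + 30 = +¥56 billion.

+¥56 billion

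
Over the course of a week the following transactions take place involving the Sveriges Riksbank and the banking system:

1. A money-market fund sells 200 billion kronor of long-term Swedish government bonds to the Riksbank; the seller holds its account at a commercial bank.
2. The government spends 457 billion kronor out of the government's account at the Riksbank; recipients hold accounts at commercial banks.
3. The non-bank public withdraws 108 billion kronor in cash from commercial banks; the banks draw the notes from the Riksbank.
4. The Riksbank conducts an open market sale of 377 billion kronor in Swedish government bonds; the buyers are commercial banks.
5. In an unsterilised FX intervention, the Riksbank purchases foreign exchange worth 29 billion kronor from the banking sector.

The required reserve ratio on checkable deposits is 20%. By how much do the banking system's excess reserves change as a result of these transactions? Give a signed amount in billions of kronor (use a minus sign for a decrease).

Asset purchase (from non-banks) 200 billion kronor: reserves +200B, deposits +200B.
Government spending 457 billion kronor: reserves +457B, deposits +457B.
Currency withdrawal 108 billion kronor: reserves −108B, deposits −108B.
OMO sale (to banks) 377 billion kronor: reserves −377B, deposits 0.
FX purchase 29 billion kronor: reserves +29B, deposits 0.
Totals: Δreserves = +201B, Δdeposits = +549B.
Δrequired reserves = 20% × +549B = +109.8B.
Δexcess reserves = Δreserves − Δrequired = +201B − (+109.8B) = +91.2 billion.

+91.2 billion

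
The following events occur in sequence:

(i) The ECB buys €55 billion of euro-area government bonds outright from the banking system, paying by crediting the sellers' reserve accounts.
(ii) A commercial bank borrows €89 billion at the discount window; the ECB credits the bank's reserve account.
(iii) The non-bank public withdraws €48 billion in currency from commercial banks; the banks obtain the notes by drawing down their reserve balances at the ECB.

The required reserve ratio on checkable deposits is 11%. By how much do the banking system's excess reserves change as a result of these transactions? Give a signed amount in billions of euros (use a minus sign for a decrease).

+€101.28 billion

OMO purchase (from banks) €55 billion: reserves +€55B, deposits 0.
Discount-window loan €89 billion: reserves +€89B, deposits 0.
Currency withdrawal €48 billion: reserves −€48B, deposits −€48B.
Totals: Δreserves = +€96B, Δdeposits = −€48B.
Δrequired reserves = 11% × −€48B = −€5.28B.
Δexcess reserves = Δreserves − Δrequired = +€96B − (−€5.28B) = +€101.28 billion.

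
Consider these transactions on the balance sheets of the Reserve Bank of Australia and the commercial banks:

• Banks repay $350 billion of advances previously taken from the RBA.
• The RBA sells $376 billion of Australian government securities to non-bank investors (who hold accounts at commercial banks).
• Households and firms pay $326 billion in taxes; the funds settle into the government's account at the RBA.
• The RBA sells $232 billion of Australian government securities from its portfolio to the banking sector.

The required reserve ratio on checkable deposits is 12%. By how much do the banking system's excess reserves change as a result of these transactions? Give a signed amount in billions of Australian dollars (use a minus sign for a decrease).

Discount-window repayment $350 billion: reserves −$350B, deposits 0.
Asset sale (to non-banks) $376 billion: reserves −$376B, deposits −$376B.
Government account inflow $326 billion: reserves −$326B, deposits −$326B.
OMO sale (to banks) $232 billion: reserves −$232B, deposits 0.
Totals: Δreserves = −$1284B, Δdeposits = −$702B.
Δrequired reserves = 12% × −$702B = −$84.24B.
Δexcess reserves = Δreserves − Δrequired = −$1284B − (−$84.24B) = -$1199.76 billion.

-$1199.76 billion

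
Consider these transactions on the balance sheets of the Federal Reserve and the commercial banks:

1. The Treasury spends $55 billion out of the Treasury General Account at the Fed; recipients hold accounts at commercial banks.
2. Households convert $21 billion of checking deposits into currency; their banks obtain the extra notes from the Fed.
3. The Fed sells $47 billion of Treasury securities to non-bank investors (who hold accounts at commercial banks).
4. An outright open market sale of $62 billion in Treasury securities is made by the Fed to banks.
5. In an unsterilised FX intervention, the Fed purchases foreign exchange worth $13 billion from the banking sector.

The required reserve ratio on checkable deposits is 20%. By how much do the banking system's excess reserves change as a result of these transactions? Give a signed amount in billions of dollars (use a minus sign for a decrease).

Government spending $55 billion: reserves +$55B, deposits +$55B.
Currency withdrawal $21 billion: reserves −$21B, deposits −$21B.
Asset sale (to non-banks) $47 billion: reserves −$47B, deposits −$47B.
OMO sale (to banks) $62 billion: reserves −$62B, deposits 0.
FX purchase $13 billion: reserves +$13B, deposits 0.
Totals: Δreserves = −$62B, Δdeposits = −$13B.
Δrequired reserves = 20% × −$13B = −$2.6B.
Δexcess reserves = Δreserves − Δrequired = −$62B − (−$2.6B) = -$59.4 billion.

-$59.4 billion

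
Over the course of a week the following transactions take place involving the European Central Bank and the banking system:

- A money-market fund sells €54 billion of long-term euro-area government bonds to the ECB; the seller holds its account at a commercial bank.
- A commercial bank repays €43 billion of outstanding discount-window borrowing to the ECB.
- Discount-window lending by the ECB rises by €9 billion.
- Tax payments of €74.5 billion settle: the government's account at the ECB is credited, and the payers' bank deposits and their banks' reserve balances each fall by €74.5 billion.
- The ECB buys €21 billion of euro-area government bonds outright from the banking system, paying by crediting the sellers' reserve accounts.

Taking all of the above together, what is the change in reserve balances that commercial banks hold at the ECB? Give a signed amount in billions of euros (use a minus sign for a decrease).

-€33.5 billion

Asset purchase (from non-banks) €54 billion: the ECB pays by crediting reserve accounts → +€54B.
Discount-window repayment €43 billion: repayment is debited from reserves → −€43B.
Discount-window loan €9 billion: the loan is credited to the bank's reserve account → +€9B.
Government account inflow €74.5 billion: funds move from bank reserves into the government account → −€74.5B.
OMO purchase (from banks) €21 billion: the ECB pays by crediting reserve accounts → +€21B.
Net: 54 − 43 + 9 − 74.5 + 21 = -€33.5 billion.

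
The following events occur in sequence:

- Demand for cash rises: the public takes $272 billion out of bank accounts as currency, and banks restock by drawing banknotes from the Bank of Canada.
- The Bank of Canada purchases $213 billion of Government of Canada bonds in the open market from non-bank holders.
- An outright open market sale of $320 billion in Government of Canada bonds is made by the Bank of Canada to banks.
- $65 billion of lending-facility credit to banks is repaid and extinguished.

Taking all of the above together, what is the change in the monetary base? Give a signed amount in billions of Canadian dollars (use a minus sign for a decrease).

Currency withdrawal $272 billion: just a shift between currency and reserves — both are base money → 0.
Asset purchase (from non-banks) $213 billion: Bank of Canada balance sheet expands → +$213B.
OMO sale (to banks) $320 billion: Bank of Canada balance sheet contracts → −$320B.
Discount-window repayment $65 billion: Bank of Canada balance sheet contracts → −$65B.
Net: 0 + 213 − 320 − 65 = -$172 billion.

-$172 billion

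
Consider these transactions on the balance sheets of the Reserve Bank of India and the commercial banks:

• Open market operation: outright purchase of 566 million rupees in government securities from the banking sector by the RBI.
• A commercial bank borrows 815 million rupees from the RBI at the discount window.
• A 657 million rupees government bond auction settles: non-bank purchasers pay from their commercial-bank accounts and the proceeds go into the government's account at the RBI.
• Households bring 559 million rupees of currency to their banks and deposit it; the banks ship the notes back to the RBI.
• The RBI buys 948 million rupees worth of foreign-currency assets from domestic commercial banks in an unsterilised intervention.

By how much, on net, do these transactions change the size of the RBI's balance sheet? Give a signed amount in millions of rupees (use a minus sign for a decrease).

OMO purchase (from banks) 566 million rupees: an RBI asset is acquired → +566M.
Discount-window loan 815 million rupees: an RBI asset is acquired → +815M.
Government account inflow 657 million rupees: only the composition of liabilities changes → 0.
Currency deposit 559 million rupees: only the composition of liabilities changes → 0.
FX purchase 948 million rupees: an RBI asset is acquired → +948M.
Net: 566 + 815 + 0 + 0 + 948 = +2329 million.

+2329 million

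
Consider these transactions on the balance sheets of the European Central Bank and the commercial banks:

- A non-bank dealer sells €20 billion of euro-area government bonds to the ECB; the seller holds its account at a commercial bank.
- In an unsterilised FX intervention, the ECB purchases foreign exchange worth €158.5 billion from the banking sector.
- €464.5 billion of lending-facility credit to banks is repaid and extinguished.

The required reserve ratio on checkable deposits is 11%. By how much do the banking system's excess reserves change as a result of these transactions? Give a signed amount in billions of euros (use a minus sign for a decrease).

Asset purchase (from non-banks) €20 billion: reserves +€20B, deposits +€20B.
FX purchase €158.5 billion: reserves +€158.5B, deposits 0.
Discount-window repayment €464.5 billion: reserves −€464.5B, deposits 0.
Totals: Δreserves = −€286B, Δdeposits = +€20B.
Δrequired reserves = 11% × +€20B = +€2.2B.
Δexcess reserves = Δreserves − Δrequired = −€286B − (+€2.2B) = -€288.2 billion.

-€288.2 billion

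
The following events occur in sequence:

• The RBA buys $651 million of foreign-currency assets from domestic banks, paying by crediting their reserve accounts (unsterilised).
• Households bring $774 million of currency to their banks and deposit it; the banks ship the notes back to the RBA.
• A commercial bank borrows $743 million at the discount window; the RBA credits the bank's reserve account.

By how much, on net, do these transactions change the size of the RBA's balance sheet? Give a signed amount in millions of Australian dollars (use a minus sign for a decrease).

+$1394 million

RBA balance sheet:
  Assets:      Loans to banks +$743M, Foreign assets +$651M
  Liabilities: Bank reserves +$2168M, Currency in circulation −$774M
Commercial banking system:
  Assets:      Reserves at CB +$2168M, Foreign assets −$651M
  Liabilities: Checkable deposits +$774M, Borrowings from CB +$743M
Change in total RBA assets = +$1394 million.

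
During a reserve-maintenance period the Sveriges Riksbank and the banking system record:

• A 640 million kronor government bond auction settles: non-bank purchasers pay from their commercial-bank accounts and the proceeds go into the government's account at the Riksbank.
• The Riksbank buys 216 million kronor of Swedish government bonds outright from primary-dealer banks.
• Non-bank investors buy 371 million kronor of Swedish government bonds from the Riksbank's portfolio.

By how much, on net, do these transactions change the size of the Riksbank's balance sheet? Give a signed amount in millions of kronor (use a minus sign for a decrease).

-155 million

Government account inflow 640 million kronor: only the composition of liabilities changes → 0.
OMO purchase (from banks) 216 million kronor: a Riksbank asset is acquired → +216M.
Asset sale (to non-banks) 371 million kronor: a Riksbank asset is shed → −371M.
Net: 0 + 216 − 371 = -155 million.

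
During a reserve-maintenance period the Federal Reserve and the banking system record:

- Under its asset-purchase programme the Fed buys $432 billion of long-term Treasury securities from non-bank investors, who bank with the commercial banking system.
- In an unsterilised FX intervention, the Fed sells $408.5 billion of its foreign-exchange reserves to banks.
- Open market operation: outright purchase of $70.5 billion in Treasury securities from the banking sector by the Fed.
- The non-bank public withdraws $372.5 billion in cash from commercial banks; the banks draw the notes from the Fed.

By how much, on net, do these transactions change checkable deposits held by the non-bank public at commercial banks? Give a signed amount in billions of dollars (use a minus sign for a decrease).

+$59.5 billion

Fed balance sheet:
  Assets:      Securities +$502.5B, Foreign assets −$408.5B
  Liabilities: Bank reserves −$278.5B, Currency in circulation +$372.5B
Commercial banking system:
  Assets:      Reserves at CB −$278.5B, Securities −$70.5B, Foreign assets +$408.5B
  Liabilities: Checkable deposits +$59.5B
So the change in checkable deposits held by the non-bank public at commercial banks is +$59.5 billion.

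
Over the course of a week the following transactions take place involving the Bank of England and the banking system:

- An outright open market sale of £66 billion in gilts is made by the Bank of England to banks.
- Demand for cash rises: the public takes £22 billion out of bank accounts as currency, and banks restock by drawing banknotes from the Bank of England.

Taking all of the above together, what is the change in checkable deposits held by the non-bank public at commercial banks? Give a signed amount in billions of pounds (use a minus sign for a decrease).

-£22 billion

OMO sale (to banks) £66 billion: the counterparty is a bank, so public deposits are unchanged → 0.
Currency withdrawal £22 billion: non-bank counterparties' bank balances fall → −£22B.
Net: 0 − 22 = -£22 billion.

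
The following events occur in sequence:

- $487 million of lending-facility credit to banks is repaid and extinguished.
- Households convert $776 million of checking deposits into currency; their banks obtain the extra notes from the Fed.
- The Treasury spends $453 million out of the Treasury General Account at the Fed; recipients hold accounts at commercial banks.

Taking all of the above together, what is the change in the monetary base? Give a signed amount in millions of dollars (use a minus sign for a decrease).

Fed balance sheet:
  Assets:      Loans to banks −$487M
  Liabilities: Bank reserves −$810M, Currency in circulation +$776M, Government deposits −$453M
Monetary base = currency + reserves: +$776M + (−$810M) = -$34 million.

-$34 million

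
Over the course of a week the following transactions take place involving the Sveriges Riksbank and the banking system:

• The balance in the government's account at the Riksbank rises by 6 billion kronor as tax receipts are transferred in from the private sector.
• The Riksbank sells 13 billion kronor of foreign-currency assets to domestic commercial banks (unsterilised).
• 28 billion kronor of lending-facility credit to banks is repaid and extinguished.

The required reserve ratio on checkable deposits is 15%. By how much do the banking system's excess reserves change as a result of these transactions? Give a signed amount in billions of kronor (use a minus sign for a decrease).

-46.1 billion

Government account inflow 6 billion kronor: reserves −6B, deposits −6B.
FX sale 13 billion kronor: reserves −13B, deposits 0.
Discount-window repayment 28 billion kronor: reserves −28B, deposits 0.
Totals: Δreserves = −47B, Δdeposits = −6B.
Δrequired reserves = 15% × −6B = −0.9B.
Δexcess reserves = Δreserves − Δrequired = −47B − (−0.9B) = -46.1 billion.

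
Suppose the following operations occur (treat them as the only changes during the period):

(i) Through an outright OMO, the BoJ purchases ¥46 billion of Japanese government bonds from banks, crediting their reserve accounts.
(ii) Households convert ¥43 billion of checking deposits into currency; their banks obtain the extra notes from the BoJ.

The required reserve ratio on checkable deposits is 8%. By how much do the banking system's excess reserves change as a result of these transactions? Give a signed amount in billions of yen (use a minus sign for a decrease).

OMO purchase (from banks) ¥46 billion: reserves +¥46B, deposits 0.
Currency withdrawal ¥43 billion: reserves −¥43B, deposits −¥43B.
Totals: Δreserves = +¥3B, Δdeposits = −¥43B.
Δrequired reserves = 8% × −¥43B = −¥3.44B.
Δexcess reserves = Δreserves − Δrequired = +¥3B − (−¥3.44B) = +¥6.44 billion.

+¥6.44 billion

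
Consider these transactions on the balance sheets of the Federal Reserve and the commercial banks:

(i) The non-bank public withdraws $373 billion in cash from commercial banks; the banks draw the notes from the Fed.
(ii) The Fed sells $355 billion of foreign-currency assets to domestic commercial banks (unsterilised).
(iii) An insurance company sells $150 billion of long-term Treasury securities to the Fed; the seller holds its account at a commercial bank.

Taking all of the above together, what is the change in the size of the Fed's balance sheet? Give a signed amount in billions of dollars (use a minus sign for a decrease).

Fed balance sheet:
  Assets:      Securities +$150B, Foreign assets −$355B
  Liabilities: Bank reserves −$578B, Currency in circulation +$373B
Change in total Fed assets = -$205 billion.

-$205 billion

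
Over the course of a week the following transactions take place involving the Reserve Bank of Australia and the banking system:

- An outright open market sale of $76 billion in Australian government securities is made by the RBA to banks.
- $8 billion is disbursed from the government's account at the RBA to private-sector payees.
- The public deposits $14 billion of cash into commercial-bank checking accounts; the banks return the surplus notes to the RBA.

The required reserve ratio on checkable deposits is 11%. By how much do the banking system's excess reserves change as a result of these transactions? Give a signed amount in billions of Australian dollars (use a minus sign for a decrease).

OMO sale (to banks) $76 billion: reserves −$76B, deposits 0.
Government spending $8 billion: reserves +$8B, deposits +$8B.
Currency deposit $14 billion: reserves +$14B, deposits +$14B.
Totals: Δreserves = −$54B, Δdeposits = +$22B.
Δrequired reserves = 11% × +$22B = +$2.42B.
Δexcess reserves = Δreserves − Δrequired = −$54B − (+$2.42B) = -$56.42 billion.

-$56.42 billion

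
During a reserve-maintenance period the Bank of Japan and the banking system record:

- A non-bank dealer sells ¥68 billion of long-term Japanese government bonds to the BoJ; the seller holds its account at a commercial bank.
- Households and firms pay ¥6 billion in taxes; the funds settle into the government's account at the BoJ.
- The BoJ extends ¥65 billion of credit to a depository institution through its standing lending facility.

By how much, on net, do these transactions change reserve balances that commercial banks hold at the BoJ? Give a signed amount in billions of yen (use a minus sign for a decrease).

Asset purchase (from non-banks) ¥68 billion: the BoJ pays by crediting reserve accounts → +¥68B.
Government account inflow ¥6 billion: funds move from bank reserves into the government account → −¥6B.
Discount-window loan ¥65 billion: the loan is credited to the bank's reserve account → +¥65B.
Net: 68 − 6 + 65 = +¥127 billion.

+¥127 billion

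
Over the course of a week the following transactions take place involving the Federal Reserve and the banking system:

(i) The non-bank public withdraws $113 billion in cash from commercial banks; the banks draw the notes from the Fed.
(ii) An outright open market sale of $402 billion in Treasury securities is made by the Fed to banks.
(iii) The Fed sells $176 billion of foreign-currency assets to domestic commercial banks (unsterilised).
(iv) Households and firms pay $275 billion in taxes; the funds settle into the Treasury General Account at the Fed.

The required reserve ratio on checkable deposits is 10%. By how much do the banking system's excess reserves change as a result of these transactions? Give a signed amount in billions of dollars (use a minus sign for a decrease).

-$927.2 billion

Currency withdrawal $113 billion: reserves −$113B, deposits −$113B.
OMO sale (to banks) $402 billion: reserves −$402B, deposits 0.
FX sale $176 billion: reserves −$176B, deposits 0.
Government account inflow $275 billion: reserves −$275B, deposits −$275B.
Totals: Δreserves = −$966B, Δdeposits = −$388B.
Δrequired reserves = 10% × −$388B = −$38.8B.
Δexcess reserves = Δreserves − Δrequired = −$966B − (−$38.8B) = -$927.2 billion.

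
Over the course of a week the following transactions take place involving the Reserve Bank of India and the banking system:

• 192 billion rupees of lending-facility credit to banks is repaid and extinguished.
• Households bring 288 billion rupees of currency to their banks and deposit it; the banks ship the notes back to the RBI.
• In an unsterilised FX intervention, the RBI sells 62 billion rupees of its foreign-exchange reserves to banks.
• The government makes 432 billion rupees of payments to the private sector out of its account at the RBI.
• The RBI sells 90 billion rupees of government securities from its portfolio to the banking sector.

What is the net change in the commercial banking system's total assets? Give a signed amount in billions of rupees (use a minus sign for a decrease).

+528 billion

RBI balance sheet:
  Assets:      Securities −90B, Loans to banks −192B, Foreign assets −62B
  Liabilities: Bank reserves +376B, Currency in circulation −288B, Government deposits −432B
Commercial banking system:
  Assets:      Reserves at CB +376B, Securities +90B, Foreign assets +62B
  Liabilities: Checkable deposits +720B, Borrowings from CB −192B
Change in total bank assets = +528 billion.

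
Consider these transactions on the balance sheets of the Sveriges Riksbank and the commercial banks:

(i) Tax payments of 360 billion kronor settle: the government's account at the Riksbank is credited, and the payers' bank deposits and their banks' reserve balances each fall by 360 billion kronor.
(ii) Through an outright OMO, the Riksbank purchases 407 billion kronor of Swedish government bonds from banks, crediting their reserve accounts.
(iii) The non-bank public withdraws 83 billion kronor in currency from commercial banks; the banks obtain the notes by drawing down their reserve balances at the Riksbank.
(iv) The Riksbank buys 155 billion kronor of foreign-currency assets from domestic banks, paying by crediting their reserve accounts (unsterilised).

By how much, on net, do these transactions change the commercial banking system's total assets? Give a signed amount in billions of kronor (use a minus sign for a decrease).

Government account inflow 360 billion kronor: bank balance sheets shrink → −360B.
OMO purchase (from banks) 407 billion kronor: just an asset swap on bank balance sheets → 0.
Currency withdrawal 83 billion kronor: bank balance sheets shrink → −83B.
FX purchase 155 billion kronor: just an asset swap on bank balance sheets → 0.
Net: −360 + 0 − 83 + 0 = -443 billion.

-443 billion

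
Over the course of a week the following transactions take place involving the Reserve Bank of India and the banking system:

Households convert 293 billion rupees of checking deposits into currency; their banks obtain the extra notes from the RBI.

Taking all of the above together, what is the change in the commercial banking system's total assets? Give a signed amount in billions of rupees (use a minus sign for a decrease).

-293 billion

Currency withdrawal 293 billion rupees: bank balance sheets shrink → −293B.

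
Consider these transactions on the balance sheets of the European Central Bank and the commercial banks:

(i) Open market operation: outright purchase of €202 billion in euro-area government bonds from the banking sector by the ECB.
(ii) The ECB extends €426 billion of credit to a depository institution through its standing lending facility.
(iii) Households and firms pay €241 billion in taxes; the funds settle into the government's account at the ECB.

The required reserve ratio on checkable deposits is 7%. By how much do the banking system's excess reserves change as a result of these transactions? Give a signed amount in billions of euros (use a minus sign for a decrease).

OMO purchase (from banks) €202 billion: reserves +€202B, deposits 0.
Discount-window loan €426 billion: reserves +€426B, deposits 0.
Government account inflow €241 billion: reserves −€241B, deposits −€241B.
Totals: Δreserves = +€387B, Δdeposits = −€241B.
Δrequired reserves = 7% × −€241B = −€16.87B.
Δexcess reserves = Δreserves − Δrequired = +€387B − (−€16.87B) = +€403.87 billion.

+€403.87 billion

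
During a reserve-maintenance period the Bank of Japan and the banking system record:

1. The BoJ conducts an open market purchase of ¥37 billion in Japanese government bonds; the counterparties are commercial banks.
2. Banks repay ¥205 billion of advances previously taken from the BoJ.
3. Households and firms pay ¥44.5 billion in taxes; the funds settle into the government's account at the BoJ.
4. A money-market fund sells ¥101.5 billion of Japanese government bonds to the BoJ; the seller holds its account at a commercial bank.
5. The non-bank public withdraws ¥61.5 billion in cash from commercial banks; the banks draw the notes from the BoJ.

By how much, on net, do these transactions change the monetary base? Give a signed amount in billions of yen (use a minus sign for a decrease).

-¥111 billion

BoJ balance sheet:
  Assets:      Securities +¥138.5B, Loans to banks −¥205B
  Liabilities: Bank reserves −¥172.5B, Currency in circulation +¥61.5B, Government deposits +¥44.5B
Monetary base = currency + reserves: +¥61.5B + (−¥172.5B) = -¥111 billion.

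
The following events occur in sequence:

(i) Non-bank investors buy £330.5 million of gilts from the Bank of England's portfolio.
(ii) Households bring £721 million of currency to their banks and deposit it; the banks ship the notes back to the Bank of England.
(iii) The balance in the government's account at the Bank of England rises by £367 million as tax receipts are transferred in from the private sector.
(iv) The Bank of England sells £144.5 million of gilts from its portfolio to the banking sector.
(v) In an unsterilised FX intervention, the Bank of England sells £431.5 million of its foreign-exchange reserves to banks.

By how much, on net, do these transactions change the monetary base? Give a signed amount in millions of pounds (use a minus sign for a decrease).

-£1273.5 million

Bank of England balance sheet:
  Assets:      Securities −£475M, Foreign assets −£431.5M
  Liabilities: Bank reserves −£552.5M, Currency in circulation −£721M, Government deposits +£367M
Monetary base = currency + reserves: −£721M + (−£552.5M) = -£1273.5 million.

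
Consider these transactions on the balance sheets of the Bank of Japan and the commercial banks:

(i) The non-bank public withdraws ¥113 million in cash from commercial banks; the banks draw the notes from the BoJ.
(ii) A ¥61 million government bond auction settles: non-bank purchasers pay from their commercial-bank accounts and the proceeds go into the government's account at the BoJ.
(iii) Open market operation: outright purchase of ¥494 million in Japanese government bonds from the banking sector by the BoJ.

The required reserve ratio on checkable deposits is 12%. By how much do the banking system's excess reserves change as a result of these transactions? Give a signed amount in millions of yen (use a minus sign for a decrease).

+¥340.88 million

Currency withdrawal ¥113 million: reserves −¥113M, deposits −¥113M.
Government account inflow ¥61 million: reserves −¥61M, deposits −¥61M.
OMO purchase (from banks) ¥494 million: reserves +¥494M, deposits 0.
Totals: Δreserves = +¥320M, Δdeposits = −¥174M.
Δrequired reserves = 12% × −¥174M = −¥20.88M.
Δexcess reserves = Δreserves − Δrequired = +¥320M − (−¥20.88M) = +¥340.88 million.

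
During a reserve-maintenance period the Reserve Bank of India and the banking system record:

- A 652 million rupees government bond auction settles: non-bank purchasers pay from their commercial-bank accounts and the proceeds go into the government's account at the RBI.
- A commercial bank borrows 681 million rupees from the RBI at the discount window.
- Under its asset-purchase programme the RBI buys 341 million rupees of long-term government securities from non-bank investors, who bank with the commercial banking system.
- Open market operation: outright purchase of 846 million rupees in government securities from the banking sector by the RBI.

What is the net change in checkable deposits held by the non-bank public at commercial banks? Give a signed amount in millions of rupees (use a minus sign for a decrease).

RBI balance sheet:
  Assets:      Securities +1187M, Loans to banks +681M
  Liabilities: Bank reserves +1216M, Government deposits +652M
Commercial banking system:
  Assets:      Reserves at CB +1216M, Securities −846M
  Liabilities: Checkable deposits −311M, Borrowings from CB +681M
So the change in checkable deposits held by the non-bank public at commercial banks is -311 million.

-311 million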